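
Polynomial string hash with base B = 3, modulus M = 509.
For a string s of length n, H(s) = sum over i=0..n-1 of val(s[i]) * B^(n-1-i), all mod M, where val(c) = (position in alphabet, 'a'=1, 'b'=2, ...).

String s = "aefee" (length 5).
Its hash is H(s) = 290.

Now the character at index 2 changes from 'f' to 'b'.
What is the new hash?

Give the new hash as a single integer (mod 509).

val('f') = 6, val('b') = 2
Position k = 2, exponent = n-1-k = 2
B^2 mod M = 3^2 mod 509 = 9
Delta = (2 - 6) * 9 mod 509 = 473
New hash = (290 + 473) mod 509 = 254

Answer: 254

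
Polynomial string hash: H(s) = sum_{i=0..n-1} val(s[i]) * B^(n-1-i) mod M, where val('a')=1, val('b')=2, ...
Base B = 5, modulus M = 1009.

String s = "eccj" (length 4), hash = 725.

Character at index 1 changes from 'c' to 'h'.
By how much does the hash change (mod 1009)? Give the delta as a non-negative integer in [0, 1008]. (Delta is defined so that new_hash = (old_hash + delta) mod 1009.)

Answer: 125

Derivation:
Delta formula: (val(new) - val(old)) * B^(n-1-k) mod M
  val('h') - val('c') = 8 - 3 = 5
  B^(n-1-k) = 5^2 mod 1009 = 25
  Delta = 5 * 25 mod 1009 = 125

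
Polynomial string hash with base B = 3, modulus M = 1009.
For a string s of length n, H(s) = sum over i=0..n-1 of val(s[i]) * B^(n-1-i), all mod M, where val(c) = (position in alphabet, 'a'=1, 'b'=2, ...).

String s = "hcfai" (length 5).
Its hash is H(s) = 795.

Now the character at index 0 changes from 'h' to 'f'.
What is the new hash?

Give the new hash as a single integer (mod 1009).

Answer: 633

Derivation:
val('h') = 8, val('f') = 6
Position k = 0, exponent = n-1-k = 4
B^4 mod M = 3^4 mod 1009 = 81
Delta = (6 - 8) * 81 mod 1009 = 847
New hash = (795 + 847) mod 1009 = 633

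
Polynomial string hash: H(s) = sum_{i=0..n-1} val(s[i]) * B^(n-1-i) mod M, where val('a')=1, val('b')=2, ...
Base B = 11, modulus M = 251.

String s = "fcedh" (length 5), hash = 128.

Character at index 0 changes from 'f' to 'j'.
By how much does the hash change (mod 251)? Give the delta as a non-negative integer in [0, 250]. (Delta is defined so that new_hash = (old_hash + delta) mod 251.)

Delta formula: (val(new) - val(old)) * B^(n-1-k) mod M
  val('j') - val('f') = 10 - 6 = 4
  B^(n-1-k) = 11^4 mod 251 = 83
  Delta = 4 * 83 mod 251 = 81

Answer: 81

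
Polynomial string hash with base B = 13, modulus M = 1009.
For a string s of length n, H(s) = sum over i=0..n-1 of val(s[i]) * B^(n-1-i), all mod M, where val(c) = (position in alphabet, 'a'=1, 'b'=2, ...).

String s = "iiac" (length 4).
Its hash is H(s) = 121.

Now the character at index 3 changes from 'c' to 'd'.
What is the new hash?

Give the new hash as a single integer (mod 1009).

Answer: 122

Derivation:
val('c') = 3, val('d') = 4
Position k = 3, exponent = n-1-k = 0
B^0 mod M = 13^0 mod 1009 = 1
Delta = (4 - 3) * 1 mod 1009 = 1
New hash = (121 + 1) mod 1009 = 122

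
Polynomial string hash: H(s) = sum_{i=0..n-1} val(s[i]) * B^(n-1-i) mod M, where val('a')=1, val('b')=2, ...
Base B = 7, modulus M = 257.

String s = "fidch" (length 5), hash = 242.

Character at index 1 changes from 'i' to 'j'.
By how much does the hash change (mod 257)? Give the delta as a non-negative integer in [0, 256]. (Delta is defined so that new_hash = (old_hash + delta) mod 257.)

Delta formula: (val(new) - val(old)) * B^(n-1-k) mod M
  val('j') - val('i') = 10 - 9 = 1
  B^(n-1-k) = 7^3 mod 257 = 86
  Delta = 1 * 86 mod 257 = 86

Answer: 86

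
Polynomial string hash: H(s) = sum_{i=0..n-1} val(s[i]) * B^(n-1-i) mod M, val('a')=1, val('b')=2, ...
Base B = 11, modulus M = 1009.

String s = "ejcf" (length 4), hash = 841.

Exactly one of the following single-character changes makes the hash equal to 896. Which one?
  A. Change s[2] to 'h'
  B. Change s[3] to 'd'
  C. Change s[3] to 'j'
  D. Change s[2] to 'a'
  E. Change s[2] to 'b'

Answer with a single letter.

Answer: A

Derivation:
Option A: s[2]='c'->'h', delta=(8-3)*11^1 mod 1009 = 55, hash=841+55 mod 1009 = 896 <-- target
Option B: s[3]='f'->'d', delta=(4-6)*11^0 mod 1009 = 1007, hash=841+1007 mod 1009 = 839
Option C: s[3]='f'->'j', delta=(10-6)*11^0 mod 1009 = 4, hash=841+4 mod 1009 = 845
Option D: s[2]='c'->'a', delta=(1-3)*11^1 mod 1009 = 987, hash=841+987 mod 1009 = 819
Option E: s[2]='c'->'b', delta=(2-3)*11^1 mod 1009 = 998, hash=841+998 mod 1009 = 830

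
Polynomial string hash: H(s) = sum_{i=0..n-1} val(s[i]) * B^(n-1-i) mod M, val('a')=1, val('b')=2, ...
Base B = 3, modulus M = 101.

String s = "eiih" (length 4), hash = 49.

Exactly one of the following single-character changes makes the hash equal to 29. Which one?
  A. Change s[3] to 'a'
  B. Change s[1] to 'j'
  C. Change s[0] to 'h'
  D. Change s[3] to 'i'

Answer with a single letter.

Option A: s[3]='h'->'a', delta=(1-8)*3^0 mod 101 = 94, hash=49+94 mod 101 = 42
Option B: s[1]='i'->'j', delta=(10-9)*3^2 mod 101 = 9, hash=49+9 mod 101 = 58
Option C: s[0]='e'->'h', delta=(8-5)*3^3 mod 101 = 81, hash=49+81 mod 101 = 29 <-- target
Option D: s[3]='h'->'i', delta=(9-8)*3^0 mod 101 = 1, hash=49+1 mod 101 = 50

Answer: C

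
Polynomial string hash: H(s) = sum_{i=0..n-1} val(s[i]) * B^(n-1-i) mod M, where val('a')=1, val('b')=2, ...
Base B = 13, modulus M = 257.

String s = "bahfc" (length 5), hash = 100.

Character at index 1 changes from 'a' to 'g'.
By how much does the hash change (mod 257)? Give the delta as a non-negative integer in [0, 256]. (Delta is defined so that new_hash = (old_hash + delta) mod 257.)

Delta formula: (val(new) - val(old)) * B^(n-1-k) mod M
  val('g') - val('a') = 7 - 1 = 6
  B^(n-1-k) = 13^3 mod 257 = 141
  Delta = 6 * 141 mod 257 = 75

Answer: 75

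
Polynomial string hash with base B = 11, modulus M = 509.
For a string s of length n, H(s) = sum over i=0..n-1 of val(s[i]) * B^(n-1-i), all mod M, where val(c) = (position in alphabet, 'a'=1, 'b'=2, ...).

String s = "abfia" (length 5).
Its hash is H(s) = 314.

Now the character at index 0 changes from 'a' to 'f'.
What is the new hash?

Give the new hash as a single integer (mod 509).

val('a') = 1, val('f') = 6
Position k = 0, exponent = n-1-k = 4
B^4 mod M = 11^4 mod 509 = 389
Delta = (6 - 1) * 389 mod 509 = 418
New hash = (314 + 418) mod 509 = 223

Answer: 223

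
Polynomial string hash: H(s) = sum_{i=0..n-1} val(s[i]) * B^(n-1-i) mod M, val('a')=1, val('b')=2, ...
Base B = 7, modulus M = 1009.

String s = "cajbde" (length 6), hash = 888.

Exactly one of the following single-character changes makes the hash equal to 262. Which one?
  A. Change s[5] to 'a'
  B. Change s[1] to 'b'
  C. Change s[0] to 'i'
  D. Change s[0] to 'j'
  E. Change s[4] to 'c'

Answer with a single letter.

Option A: s[5]='e'->'a', delta=(1-5)*7^0 mod 1009 = 1005, hash=888+1005 mod 1009 = 884
Option B: s[1]='a'->'b', delta=(2-1)*7^4 mod 1009 = 383, hash=888+383 mod 1009 = 262 <-- target
Option C: s[0]='c'->'i', delta=(9-3)*7^5 mod 1009 = 951, hash=888+951 mod 1009 = 830
Option D: s[0]='c'->'j', delta=(10-3)*7^5 mod 1009 = 605, hash=888+605 mod 1009 = 484
Option E: s[4]='d'->'c', delta=(3-4)*7^1 mod 1009 = 1002, hash=888+1002 mod 1009 = 881

Answer: B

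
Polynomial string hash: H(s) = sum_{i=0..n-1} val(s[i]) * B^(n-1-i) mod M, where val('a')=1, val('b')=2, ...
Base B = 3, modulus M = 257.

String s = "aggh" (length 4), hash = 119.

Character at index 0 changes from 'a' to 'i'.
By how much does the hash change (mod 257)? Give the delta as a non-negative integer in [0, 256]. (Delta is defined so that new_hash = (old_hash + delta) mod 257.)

Answer: 216

Derivation:
Delta formula: (val(new) - val(old)) * B^(n-1-k) mod M
  val('i') - val('a') = 9 - 1 = 8
  B^(n-1-k) = 3^3 mod 257 = 27
  Delta = 8 * 27 mod 257 = 216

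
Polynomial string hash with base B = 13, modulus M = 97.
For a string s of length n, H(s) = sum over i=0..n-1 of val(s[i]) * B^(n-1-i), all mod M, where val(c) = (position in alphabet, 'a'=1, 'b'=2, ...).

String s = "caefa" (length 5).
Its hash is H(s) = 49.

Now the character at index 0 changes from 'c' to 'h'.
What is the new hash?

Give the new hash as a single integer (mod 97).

Answer: 70

Derivation:
val('c') = 3, val('h') = 8
Position k = 0, exponent = n-1-k = 4
B^4 mod M = 13^4 mod 97 = 43
Delta = (8 - 3) * 43 mod 97 = 21
New hash = (49 + 21) mod 97 = 70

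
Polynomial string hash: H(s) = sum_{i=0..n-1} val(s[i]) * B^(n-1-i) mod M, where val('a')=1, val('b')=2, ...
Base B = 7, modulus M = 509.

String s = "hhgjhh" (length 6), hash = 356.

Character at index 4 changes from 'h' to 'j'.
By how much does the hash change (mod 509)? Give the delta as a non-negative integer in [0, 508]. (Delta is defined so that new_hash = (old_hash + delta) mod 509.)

Delta formula: (val(new) - val(old)) * B^(n-1-k) mod M
  val('j') - val('h') = 10 - 8 = 2
  B^(n-1-k) = 7^1 mod 509 = 7
  Delta = 2 * 7 mod 509 = 14

Answer: 14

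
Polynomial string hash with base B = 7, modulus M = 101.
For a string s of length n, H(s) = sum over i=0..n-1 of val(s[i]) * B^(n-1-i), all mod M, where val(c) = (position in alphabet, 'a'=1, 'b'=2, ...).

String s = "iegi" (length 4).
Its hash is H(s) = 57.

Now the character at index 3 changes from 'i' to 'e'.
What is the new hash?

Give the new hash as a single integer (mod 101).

val('i') = 9, val('e') = 5
Position k = 3, exponent = n-1-k = 0
B^0 mod M = 7^0 mod 101 = 1
Delta = (5 - 9) * 1 mod 101 = 97
New hash = (57 + 97) mod 101 = 53

Answer: 53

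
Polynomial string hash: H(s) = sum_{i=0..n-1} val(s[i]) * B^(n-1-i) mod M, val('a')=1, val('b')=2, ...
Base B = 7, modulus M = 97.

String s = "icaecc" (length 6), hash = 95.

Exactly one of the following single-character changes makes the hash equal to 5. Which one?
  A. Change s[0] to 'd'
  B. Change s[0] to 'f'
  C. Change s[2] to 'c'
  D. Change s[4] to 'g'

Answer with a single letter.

Option A: s[0]='i'->'d', delta=(4-9)*7^5 mod 97 = 64, hash=95+64 mod 97 = 62
Option B: s[0]='i'->'f', delta=(6-9)*7^5 mod 97 = 19, hash=95+19 mod 97 = 17
Option C: s[2]='a'->'c', delta=(3-1)*7^3 mod 97 = 7, hash=95+7 mod 97 = 5 <-- target
Option D: s[4]='c'->'g', delta=(7-3)*7^1 mod 97 = 28, hash=95+28 mod 97 = 26

Answer: C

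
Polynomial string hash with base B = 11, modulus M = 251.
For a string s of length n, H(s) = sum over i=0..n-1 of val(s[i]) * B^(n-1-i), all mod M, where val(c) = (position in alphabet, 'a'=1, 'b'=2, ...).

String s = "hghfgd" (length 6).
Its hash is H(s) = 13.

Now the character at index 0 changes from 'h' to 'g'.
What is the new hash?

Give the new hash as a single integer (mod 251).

val('h') = 8, val('g') = 7
Position k = 0, exponent = n-1-k = 5
B^5 mod M = 11^5 mod 251 = 160
Delta = (7 - 8) * 160 mod 251 = 91
New hash = (13 + 91) mod 251 = 104

Answer: 104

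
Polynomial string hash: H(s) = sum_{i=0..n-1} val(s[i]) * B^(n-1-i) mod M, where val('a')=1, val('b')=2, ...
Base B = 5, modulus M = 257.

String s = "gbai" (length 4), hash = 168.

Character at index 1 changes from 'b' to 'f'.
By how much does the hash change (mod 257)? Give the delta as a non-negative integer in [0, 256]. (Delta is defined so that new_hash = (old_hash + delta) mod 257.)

Answer: 100

Derivation:
Delta formula: (val(new) - val(old)) * B^(n-1-k) mod M
  val('f') - val('b') = 6 - 2 = 4
  B^(n-1-k) = 5^2 mod 257 = 25
  Delta = 4 * 25 mod 257 = 100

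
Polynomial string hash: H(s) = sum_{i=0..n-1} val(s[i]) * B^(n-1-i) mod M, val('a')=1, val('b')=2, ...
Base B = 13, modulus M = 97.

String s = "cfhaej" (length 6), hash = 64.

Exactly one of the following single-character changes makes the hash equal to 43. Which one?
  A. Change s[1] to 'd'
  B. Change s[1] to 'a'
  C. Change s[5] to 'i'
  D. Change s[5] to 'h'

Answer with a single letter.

Option A: s[1]='f'->'d', delta=(4-6)*13^4 mod 97 = 11, hash=64+11 mod 97 = 75
Option B: s[1]='f'->'a', delta=(1-6)*13^4 mod 97 = 76, hash=64+76 mod 97 = 43 <-- target
Option C: s[5]='j'->'i', delta=(9-10)*13^0 mod 97 = 96, hash=64+96 mod 97 = 63
Option D: s[5]='j'->'h', delta=(8-10)*13^0 mod 97 = 95, hash=64+95 mod 97 = 62

Answer: B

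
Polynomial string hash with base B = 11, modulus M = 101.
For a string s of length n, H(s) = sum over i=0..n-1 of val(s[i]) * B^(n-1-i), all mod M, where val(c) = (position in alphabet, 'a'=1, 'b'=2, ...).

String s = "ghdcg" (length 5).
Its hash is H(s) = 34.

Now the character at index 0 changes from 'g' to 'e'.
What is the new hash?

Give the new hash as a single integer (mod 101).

Answer: 42

Derivation:
val('g') = 7, val('e') = 5
Position k = 0, exponent = n-1-k = 4
B^4 mod M = 11^4 mod 101 = 97
Delta = (5 - 7) * 97 mod 101 = 8
New hash = (34 + 8) mod 101 = 42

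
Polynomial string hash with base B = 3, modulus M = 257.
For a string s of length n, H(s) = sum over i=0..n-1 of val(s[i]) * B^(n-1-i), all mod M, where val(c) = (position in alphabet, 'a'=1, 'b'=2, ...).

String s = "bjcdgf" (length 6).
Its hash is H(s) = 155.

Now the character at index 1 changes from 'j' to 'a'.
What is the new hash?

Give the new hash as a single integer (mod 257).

Answer: 197

Derivation:
val('j') = 10, val('a') = 1
Position k = 1, exponent = n-1-k = 4
B^4 mod M = 3^4 mod 257 = 81
Delta = (1 - 10) * 81 mod 257 = 42
New hash = (155 + 42) mod 257 = 197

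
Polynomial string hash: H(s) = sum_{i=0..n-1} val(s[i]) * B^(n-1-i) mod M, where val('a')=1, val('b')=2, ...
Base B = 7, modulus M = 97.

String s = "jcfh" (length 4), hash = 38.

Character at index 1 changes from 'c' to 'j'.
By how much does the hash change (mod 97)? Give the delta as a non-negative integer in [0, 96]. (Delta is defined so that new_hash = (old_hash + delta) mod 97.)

Delta formula: (val(new) - val(old)) * B^(n-1-k) mod M
  val('j') - val('c') = 10 - 3 = 7
  B^(n-1-k) = 7^2 mod 97 = 49
  Delta = 7 * 49 mod 97 = 52

Answer: 52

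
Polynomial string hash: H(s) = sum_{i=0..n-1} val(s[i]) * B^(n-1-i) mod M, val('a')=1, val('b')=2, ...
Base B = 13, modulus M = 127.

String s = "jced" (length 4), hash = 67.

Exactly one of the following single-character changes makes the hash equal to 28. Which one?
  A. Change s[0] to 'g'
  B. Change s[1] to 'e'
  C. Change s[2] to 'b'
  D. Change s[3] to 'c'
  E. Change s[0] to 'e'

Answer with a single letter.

Option A: s[0]='j'->'g', delta=(7-10)*13^3 mod 127 = 13, hash=67+13 mod 127 = 80
Option B: s[1]='c'->'e', delta=(5-3)*13^2 mod 127 = 84, hash=67+84 mod 127 = 24
Option C: s[2]='e'->'b', delta=(2-5)*13^1 mod 127 = 88, hash=67+88 mod 127 = 28 <-- target
Option D: s[3]='d'->'c', delta=(3-4)*13^0 mod 127 = 126, hash=67+126 mod 127 = 66
Option E: s[0]='j'->'e', delta=(5-10)*13^3 mod 127 = 64, hash=67+64 mod 127 = 4

Answer: C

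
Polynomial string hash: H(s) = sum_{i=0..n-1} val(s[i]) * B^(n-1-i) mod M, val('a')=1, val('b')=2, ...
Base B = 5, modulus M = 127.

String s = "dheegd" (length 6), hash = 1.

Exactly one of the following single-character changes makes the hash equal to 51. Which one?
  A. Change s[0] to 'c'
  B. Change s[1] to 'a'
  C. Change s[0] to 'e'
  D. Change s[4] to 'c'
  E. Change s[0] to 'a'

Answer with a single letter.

Answer: A

Derivation:
Option A: s[0]='d'->'c', delta=(3-4)*5^5 mod 127 = 50, hash=1+50 mod 127 = 51 <-- target
Option B: s[1]='h'->'a', delta=(1-8)*5^4 mod 127 = 70, hash=1+70 mod 127 = 71
Option C: s[0]='d'->'e', delta=(5-4)*5^5 mod 127 = 77, hash=1+77 mod 127 = 78
Option D: s[4]='g'->'c', delta=(3-7)*5^1 mod 127 = 107, hash=1+107 mod 127 = 108
Option E: s[0]='d'->'a', delta=(1-4)*5^5 mod 127 = 23, hash=1+23 mod 127 = 24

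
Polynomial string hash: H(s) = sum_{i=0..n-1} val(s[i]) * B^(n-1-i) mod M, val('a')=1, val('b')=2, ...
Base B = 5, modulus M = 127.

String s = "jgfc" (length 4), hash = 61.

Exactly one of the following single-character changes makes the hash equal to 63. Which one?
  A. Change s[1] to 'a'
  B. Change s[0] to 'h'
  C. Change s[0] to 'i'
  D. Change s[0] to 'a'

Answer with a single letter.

Answer: C

Derivation:
Option A: s[1]='g'->'a', delta=(1-7)*5^2 mod 127 = 104, hash=61+104 mod 127 = 38
Option B: s[0]='j'->'h', delta=(8-10)*5^3 mod 127 = 4, hash=61+4 mod 127 = 65
Option C: s[0]='j'->'i', delta=(9-10)*5^3 mod 127 = 2, hash=61+2 mod 127 = 63 <-- target
Option D: s[0]='j'->'a', delta=(1-10)*5^3 mod 127 = 18, hash=61+18 mod 127 = 79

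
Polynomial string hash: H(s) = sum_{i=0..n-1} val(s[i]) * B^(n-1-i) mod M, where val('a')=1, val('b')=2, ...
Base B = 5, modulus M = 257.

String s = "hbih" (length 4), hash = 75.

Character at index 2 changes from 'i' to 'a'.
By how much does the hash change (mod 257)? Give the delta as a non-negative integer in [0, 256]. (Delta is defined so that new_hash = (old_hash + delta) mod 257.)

Delta formula: (val(new) - val(old)) * B^(n-1-k) mod M
  val('a') - val('i') = 1 - 9 = -8
  B^(n-1-k) = 5^1 mod 257 = 5
  Delta = -8 * 5 mod 257 = 217

Answer: 217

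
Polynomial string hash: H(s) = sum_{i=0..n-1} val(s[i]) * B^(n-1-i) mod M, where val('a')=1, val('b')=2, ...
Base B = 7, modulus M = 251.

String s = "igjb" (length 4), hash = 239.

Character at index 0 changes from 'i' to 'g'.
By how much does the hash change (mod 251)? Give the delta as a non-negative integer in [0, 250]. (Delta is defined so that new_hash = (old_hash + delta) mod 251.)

Delta formula: (val(new) - val(old)) * B^(n-1-k) mod M
  val('g') - val('i') = 7 - 9 = -2
  B^(n-1-k) = 7^3 mod 251 = 92
  Delta = -2 * 92 mod 251 = 67

Answer: 67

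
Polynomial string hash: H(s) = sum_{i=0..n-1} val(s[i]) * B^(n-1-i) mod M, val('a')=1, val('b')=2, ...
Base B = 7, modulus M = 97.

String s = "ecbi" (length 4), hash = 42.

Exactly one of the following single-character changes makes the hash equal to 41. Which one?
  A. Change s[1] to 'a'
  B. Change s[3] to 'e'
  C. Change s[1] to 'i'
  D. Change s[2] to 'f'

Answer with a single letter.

Option A: s[1]='c'->'a', delta=(1-3)*7^2 mod 97 = 96, hash=42+96 mod 97 = 41 <-- target
Option B: s[3]='i'->'e', delta=(5-9)*7^0 mod 97 = 93, hash=42+93 mod 97 = 38
Option C: s[1]='c'->'i', delta=(9-3)*7^2 mod 97 = 3, hash=42+3 mod 97 = 45
Option D: s[2]='b'->'f', delta=(6-2)*7^1 mod 97 = 28, hash=42+28 mod 97 = 70

Answer: A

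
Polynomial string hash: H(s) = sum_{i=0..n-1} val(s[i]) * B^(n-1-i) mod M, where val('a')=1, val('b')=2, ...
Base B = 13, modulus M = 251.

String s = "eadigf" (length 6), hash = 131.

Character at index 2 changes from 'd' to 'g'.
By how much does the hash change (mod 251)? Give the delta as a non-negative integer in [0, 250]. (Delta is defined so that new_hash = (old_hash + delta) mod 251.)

Delta formula: (val(new) - val(old)) * B^(n-1-k) mod M
  val('g') - val('d') = 7 - 4 = 3
  B^(n-1-k) = 13^3 mod 251 = 189
  Delta = 3 * 189 mod 251 = 65

Answer: 65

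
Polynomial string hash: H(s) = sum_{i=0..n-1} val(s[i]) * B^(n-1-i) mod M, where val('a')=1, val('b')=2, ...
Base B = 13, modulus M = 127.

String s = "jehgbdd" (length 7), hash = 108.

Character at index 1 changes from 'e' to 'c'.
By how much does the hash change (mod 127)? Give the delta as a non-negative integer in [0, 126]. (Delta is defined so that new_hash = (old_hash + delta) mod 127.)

Answer: 110

Derivation:
Delta formula: (val(new) - val(old)) * B^(n-1-k) mod M
  val('c') - val('e') = 3 - 5 = -2
  B^(n-1-k) = 13^5 mod 127 = 72
  Delta = -2 * 72 mod 127 = 110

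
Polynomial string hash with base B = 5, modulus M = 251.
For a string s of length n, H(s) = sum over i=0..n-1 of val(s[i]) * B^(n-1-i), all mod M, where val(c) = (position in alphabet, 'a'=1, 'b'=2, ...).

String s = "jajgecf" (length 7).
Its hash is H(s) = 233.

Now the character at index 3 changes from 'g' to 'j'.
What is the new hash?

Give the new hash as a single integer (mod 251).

val('g') = 7, val('j') = 10
Position k = 3, exponent = n-1-k = 3
B^3 mod M = 5^3 mod 251 = 125
Delta = (10 - 7) * 125 mod 251 = 124
New hash = (233 + 124) mod 251 = 106

Answer: 106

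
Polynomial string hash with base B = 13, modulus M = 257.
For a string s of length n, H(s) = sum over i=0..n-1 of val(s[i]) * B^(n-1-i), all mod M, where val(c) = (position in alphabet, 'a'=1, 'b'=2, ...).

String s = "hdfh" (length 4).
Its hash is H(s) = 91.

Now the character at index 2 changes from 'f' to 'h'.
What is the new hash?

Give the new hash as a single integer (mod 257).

Answer: 117

Derivation:
val('f') = 6, val('h') = 8
Position k = 2, exponent = n-1-k = 1
B^1 mod M = 13^1 mod 257 = 13
Delta = (8 - 6) * 13 mod 257 = 26
New hash = (91 + 26) mod 257 = 117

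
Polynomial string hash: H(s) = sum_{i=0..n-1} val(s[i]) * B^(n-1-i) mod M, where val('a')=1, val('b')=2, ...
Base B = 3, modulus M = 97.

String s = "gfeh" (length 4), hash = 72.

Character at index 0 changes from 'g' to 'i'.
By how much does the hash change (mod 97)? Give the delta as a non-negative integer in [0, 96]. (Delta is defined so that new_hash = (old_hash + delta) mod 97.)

Delta formula: (val(new) - val(old)) * B^(n-1-k) mod M
  val('i') - val('g') = 9 - 7 = 2
  B^(n-1-k) = 3^3 mod 97 = 27
  Delta = 2 * 27 mod 97 = 54

Answer: 54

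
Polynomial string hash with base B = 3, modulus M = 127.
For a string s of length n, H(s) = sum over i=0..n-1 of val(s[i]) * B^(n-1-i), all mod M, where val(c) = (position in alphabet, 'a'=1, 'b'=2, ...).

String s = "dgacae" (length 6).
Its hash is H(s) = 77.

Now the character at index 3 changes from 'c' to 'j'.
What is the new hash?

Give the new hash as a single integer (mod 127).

val('c') = 3, val('j') = 10
Position k = 3, exponent = n-1-k = 2
B^2 mod M = 3^2 mod 127 = 9
Delta = (10 - 3) * 9 mod 127 = 63
New hash = (77 + 63) mod 127 = 13

Answer: 13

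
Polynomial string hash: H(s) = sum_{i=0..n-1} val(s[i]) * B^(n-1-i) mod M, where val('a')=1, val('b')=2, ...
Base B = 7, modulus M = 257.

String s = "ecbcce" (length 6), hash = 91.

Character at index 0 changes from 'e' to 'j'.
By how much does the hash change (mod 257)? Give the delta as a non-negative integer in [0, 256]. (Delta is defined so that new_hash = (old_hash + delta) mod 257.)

Delta formula: (val(new) - val(old)) * B^(n-1-k) mod M
  val('j') - val('e') = 10 - 5 = 5
  B^(n-1-k) = 7^5 mod 257 = 102
  Delta = 5 * 102 mod 257 = 253

Answer: 253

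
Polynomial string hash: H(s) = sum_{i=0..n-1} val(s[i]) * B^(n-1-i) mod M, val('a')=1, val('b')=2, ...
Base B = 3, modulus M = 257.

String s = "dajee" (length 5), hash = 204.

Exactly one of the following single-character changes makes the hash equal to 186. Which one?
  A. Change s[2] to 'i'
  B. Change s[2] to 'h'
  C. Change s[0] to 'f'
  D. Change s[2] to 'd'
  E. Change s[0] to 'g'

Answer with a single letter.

Option A: s[2]='j'->'i', delta=(9-10)*3^2 mod 257 = 248, hash=204+248 mod 257 = 195
Option B: s[2]='j'->'h', delta=(8-10)*3^2 mod 257 = 239, hash=204+239 mod 257 = 186 <-- target
Option C: s[0]='d'->'f', delta=(6-4)*3^4 mod 257 = 162, hash=204+162 mod 257 = 109
Option D: s[2]='j'->'d', delta=(4-10)*3^2 mod 257 = 203, hash=204+203 mod 257 = 150
Option E: s[0]='d'->'g', delta=(7-4)*3^4 mod 257 = 243, hash=204+243 mod 257 = 190

Answer: B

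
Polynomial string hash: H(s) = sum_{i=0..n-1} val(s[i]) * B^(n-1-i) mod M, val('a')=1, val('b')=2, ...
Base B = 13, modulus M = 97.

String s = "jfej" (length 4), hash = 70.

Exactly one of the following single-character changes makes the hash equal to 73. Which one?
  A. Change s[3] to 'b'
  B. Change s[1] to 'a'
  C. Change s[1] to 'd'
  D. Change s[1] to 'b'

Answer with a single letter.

Answer: D

Derivation:
Option A: s[3]='j'->'b', delta=(2-10)*13^0 mod 97 = 89, hash=70+89 mod 97 = 62
Option B: s[1]='f'->'a', delta=(1-6)*13^2 mod 97 = 28, hash=70+28 mod 97 = 1
Option C: s[1]='f'->'d', delta=(4-6)*13^2 mod 97 = 50, hash=70+50 mod 97 = 23
Option D: s[1]='f'->'b', delta=(2-6)*13^2 mod 97 = 3, hash=70+3 mod 97 = 73 <-- target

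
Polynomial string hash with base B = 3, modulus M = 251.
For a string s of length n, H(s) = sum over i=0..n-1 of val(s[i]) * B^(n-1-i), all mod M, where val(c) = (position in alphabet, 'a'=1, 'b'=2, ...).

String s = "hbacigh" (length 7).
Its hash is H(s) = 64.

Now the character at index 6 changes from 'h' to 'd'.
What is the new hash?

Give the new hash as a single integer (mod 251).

val('h') = 8, val('d') = 4
Position k = 6, exponent = n-1-k = 0
B^0 mod M = 3^0 mod 251 = 1
Delta = (4 - 8) * 1 mod 251 = 247
New hash = (64 + 247) mod 251 = 60

Answer: 60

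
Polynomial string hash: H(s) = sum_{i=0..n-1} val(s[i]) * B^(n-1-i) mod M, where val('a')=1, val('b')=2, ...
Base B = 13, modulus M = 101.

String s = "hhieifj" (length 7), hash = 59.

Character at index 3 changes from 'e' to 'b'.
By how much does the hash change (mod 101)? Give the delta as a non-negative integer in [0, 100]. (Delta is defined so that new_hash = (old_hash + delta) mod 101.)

Delta formula: (val(new) - val(old)) * B^(n-1-k) mod M
  val('b') - val('e') = 2 - 5 = -3
  B^(n-1-k) = 13^3 mod 101 = 76
  Delta = -3 * 76 mod 101 = 75

Answer: 75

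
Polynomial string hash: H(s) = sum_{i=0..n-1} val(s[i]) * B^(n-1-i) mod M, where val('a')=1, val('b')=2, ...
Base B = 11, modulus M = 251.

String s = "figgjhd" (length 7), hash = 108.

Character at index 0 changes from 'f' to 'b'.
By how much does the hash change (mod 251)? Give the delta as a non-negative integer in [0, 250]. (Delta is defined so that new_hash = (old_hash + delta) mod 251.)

Delta formula: (val(new) - val(old)) * B^(n-1-k) mod M
  val('b') - val('f') = 2 - 6 = -4
  B^(n-1-k) = 11^6 mod 251 = 3
  Delta = -4 * 3 mod 251 = 239

Answer: 239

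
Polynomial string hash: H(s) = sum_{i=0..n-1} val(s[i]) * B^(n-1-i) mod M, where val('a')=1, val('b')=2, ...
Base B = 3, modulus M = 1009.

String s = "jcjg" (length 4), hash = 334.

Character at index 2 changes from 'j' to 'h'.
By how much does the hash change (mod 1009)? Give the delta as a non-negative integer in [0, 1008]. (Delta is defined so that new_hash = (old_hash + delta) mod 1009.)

Answer: 1003

Derivation:
Delta formula: (val(new) - val(old)) * B^(n-1-k) mod M
  val('h') - val('j') = 8 - 10 = -2
  B^(n-1-k) = 3^1 mod 1009 = 3
  Delta = -2 * 3 mod 1009 = 1003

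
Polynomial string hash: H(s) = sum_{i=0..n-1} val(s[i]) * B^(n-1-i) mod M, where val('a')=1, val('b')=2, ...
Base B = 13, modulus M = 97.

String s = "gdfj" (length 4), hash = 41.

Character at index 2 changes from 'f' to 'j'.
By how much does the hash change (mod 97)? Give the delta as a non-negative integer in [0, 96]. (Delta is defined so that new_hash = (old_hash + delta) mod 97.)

Delta formula: (val(new) - val(old)) * B^(n-1-k) mod M
  val('j') - val('f') = 10 - 6 = 4
  B^(n-1-k) = 13^1 mod 97 = 13
  Delta = 4 * 13 mod 97 = 52

Answer: 52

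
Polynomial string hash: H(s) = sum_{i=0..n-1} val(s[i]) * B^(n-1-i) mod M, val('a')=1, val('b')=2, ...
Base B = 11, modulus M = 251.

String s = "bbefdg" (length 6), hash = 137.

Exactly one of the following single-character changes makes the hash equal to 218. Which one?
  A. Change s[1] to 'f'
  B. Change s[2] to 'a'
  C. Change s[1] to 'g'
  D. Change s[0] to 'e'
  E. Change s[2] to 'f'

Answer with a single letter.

Option A: s[1]='b'->'f', delta=(6-2)*11^4 mod 251 = 81, hash=137+81 mod 251 = 218 <-- target
Option B: s[2]='e'->'a', delta=(1-5)*11^3 mod 251 = 198, hash=137+198 mod 251 = 84
Option C: s[1]='b'->'g', delta=(7-2)*11^4 mod 251 = 164, hash=137+164 mod 251 = 50
Option D: s[0]='b'->'e', delta=(5-2)*11^5 mod 251 = 229, hash=137+229 mod 251 = 115
Option E: s[2]='e'->'f', delta=(6-5)*11^3 mod 251 = 76, hash=137+76 mod 251 = 213

Answer: A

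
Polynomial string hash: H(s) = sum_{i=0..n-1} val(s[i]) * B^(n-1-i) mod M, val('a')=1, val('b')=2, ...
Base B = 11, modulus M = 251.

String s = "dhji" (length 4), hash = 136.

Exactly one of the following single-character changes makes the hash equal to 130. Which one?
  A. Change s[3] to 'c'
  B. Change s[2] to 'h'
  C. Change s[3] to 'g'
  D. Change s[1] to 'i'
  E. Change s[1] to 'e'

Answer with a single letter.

Answer: A

Derivation:
Option A: s[3]='i'->'c', delta=(3-9)*11^0 mod 251 = 245, hash=136+245 mod 251 = 130 <-- target
Option B: s[2]='j'->'h', delta=(8-10)*11^1 mod 251 = 229, hash=136+229 mod 251 = 114
Option C: s[3]='i'->'g', delta=(7-9)*11^0 mod 251 = 249, hash=136+249 mod 251 = 134
Option D: s[1]='h'->'i', delta=(9-8)*11^2 mod 251 = 121, hash=136+121 mod 251 = 6
Option E: s[1]='h'->'e', delta=(5-8)*11^2 mod 251 = 139, hash=136+139 mod 251 = 24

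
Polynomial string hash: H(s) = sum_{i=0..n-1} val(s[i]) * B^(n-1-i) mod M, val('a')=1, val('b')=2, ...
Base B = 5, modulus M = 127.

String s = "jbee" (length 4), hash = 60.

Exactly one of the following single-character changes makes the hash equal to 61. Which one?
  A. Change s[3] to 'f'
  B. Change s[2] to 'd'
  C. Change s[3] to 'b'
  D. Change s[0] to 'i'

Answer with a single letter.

Answer: A

Derivation:
Option A: s[3]='e'->'f', delta=(6-5)*5^0 mod 127 = 1, hash=60+1 mod 127 = 61 <-- target
Option B: s[2]='e'->'d', delta=(4-5)*5^1 mod 127 = 122, hash=60+122 mod 127 = 55
Option C: s[3]='e'->'b', delta=(2-5)*5^0 mod 127 = 124, hash=60+124 mod 127 = 57
Option D: s[0]='j'->'i', delta=(9-10)*5^3 mod 127 = 2, hash=60+2 mod 127 = 62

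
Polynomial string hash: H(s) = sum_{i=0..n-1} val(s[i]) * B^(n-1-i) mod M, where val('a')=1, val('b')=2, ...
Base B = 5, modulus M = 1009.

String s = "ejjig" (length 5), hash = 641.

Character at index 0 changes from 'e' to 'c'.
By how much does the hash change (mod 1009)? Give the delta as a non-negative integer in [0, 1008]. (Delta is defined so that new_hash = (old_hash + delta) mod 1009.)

Answer: 768

Derivation:
Delta formula: (val(new) - val(old)) * B^(n-1-k) mod M
  val('c') - val('e') = 3 - 5 = -2
  B^(n-1-k) = 5^4 mod 1009 = 625
  Delta = -2 * 625 mod 1009 = 768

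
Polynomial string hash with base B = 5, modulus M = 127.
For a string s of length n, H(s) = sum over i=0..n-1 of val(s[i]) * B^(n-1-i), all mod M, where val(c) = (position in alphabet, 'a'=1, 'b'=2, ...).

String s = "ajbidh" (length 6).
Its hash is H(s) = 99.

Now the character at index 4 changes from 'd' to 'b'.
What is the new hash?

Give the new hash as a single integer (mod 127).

val('d') = 4, val('b') = 2
Position k = 4, exponent = n-1-k = 1
B^1 mod M = 5^1 mod 127 = 5
Delta = (2 - 4) * 5 mod 127 = 117
New hash = (99 + 117) mod 127 = 89

Answer: 89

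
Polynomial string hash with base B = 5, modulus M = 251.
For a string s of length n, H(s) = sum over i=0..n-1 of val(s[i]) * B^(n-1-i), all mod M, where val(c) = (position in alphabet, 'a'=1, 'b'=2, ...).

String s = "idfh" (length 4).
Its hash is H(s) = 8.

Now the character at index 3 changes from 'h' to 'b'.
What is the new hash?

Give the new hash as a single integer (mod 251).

Answer: 2

Derivation:
val('h') = 8, val('b') = 2
Position k = 3, exponent = n-1-k = 0
B^0 mod M = 5^0 mod 251 = 1
Delta = (2 - 8) * 1 mod 251 = 245
New hash = (8 + 245) mod 251 = 2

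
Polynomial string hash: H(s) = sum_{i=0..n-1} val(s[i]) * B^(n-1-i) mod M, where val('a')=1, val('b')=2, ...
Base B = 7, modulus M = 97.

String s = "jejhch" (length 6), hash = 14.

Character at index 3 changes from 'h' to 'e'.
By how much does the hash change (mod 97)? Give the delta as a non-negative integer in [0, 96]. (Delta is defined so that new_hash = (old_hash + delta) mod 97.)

Answer: 47

Derivation:
Delta formula: (val(new) - val(old)) * B^(n-1-k) mod M
  val('e') - val('h') = 5 - 8 = -3
  B^(n-1-k) = 7^2 mod 97 = 49
  Delta = -3 * 49 mod 97 = 47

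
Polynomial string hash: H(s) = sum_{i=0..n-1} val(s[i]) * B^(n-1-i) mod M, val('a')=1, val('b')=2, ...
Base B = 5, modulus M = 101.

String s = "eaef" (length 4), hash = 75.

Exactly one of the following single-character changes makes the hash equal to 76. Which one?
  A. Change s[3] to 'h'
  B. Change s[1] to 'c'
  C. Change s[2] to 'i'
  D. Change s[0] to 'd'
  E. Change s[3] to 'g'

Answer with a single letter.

Option A: s[3]='f'->'h', delta=(8-6)*5^0 mod 101 = 2, hash=75+2 mod 101 = 77
Option B: s[1]='a'->'c', delta=(3-1)*5^2 mod 101 = 50, hash=75+50 mod 101 = 24
Option C: s[2]='e'->'i', delta=(9-5)*5^1 mod 101 = 20, hash=75+20 mod 101 = 95
Option D: s[0]='e'->'d', delta=(4-5)*5^3 mod 101 = 77, hash=75+77 mod 101 = 51
Option E: s[3]='f'->'g', delta=(7-6)*5^0 mod 101 = 1, hash=75+1 mod 101 = 76 <-- target

Answer: E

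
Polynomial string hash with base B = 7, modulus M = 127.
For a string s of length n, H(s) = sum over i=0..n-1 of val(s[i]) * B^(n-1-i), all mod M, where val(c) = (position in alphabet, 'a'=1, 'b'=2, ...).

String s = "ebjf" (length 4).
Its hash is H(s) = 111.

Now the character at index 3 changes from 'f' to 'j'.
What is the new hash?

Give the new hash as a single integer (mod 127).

val('f') = 6, val('j') = 10
Position k = 3, exponent = n-1-k = 0
B^0 mod M = 7^0 mod 127 = 1
Delta = (10 - 6) * 1 mod 127 = 4
New hash = (111 + 4) mod 127 = 115

Answer: 115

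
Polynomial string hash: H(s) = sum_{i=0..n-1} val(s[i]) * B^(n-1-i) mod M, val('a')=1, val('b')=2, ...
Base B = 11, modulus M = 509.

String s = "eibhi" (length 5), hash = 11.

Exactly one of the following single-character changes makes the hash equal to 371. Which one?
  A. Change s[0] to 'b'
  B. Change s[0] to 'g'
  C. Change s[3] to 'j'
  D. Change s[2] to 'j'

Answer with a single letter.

Option A: s[0]='e'->'b', delta=(2-5)*11^4 mod 509 = 360, hash=11+360 mod 509 = 371 <-- target
Option B: s[0]='e'->'g', delta=(7-5)*11^4 mod 509 = 269, hash=11+269 mod 509 = 280
Option C: s[3]='h'->'j', delta=(10-8)*11^1 mod 509 = 22, hash=11+22 mod 509 = 33
Option D: s[2]='b'->'j', delta=(10-2)*11^2 mod 509 = 459, hash=11+459 mod 509 = 470

Answer: A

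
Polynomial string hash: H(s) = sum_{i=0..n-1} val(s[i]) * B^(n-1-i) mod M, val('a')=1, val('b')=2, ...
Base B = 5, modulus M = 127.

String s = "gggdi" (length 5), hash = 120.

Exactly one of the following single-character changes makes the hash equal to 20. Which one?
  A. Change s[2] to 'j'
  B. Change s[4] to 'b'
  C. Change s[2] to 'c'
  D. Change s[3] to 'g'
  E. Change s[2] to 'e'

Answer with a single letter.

Option A: s[2]='g'->'j', delta=(10-7)*5^2 mod 127 = 75, hash=120+75 mod 127 = 68
Option B: s[4]='i'->'b', delta=(2-9)*5^0 mod 127 = 120, hash=120+120 mod 127 = 113
Option C: s[2]='g'->'c', delta=(3-7)*5^2 mod 127 = 27, hash=120+27 mod 127 = 20 <-- target
Option D: s[3]='d'->'g', delta=(7-4)*5^1 mod 127 = 15, hash=120+15 mod 127 = 8
Option E: s[2]='g'->'e', delta=(5-7)*5^2 mod 127 = 77, hash=120+77 mod 127 = 70

Answer: C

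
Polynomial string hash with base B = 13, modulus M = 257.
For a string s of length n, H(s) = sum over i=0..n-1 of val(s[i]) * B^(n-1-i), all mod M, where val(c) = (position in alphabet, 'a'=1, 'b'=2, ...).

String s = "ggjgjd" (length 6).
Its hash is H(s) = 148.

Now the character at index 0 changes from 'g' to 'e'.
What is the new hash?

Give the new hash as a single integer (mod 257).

val('g') = 7, val('e') = 5
Position k = 0, exponent = n-1-k = 5
B^5 mod M = 13^5 mod 257 = 185
Delta = (5 - 7) * 185 mod 257 = 144
New hash = (148 + 144) mod 257 = 35

Answer: 35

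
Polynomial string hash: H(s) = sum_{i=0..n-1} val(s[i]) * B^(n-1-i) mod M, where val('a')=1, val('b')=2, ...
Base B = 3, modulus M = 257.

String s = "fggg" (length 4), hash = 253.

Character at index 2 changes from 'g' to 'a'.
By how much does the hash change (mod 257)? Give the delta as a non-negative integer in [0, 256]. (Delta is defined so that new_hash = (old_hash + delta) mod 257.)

Delta formula: (val(new) - val(old)) * B^(n-1-k) mod M
  val('a') - val('g') = 1 - 7 = -6
  B^(n-1-k) = 3^1 mod 257 = 3
  Delta = -6 * 3 mod 257 = 239

Answer: 239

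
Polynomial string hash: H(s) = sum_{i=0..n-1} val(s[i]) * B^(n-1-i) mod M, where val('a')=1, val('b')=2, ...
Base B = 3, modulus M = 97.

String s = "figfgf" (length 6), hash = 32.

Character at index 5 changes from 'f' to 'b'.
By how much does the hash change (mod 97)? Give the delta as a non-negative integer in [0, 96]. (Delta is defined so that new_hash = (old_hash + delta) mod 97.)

Answer: 93

Derivation:
Delta formula: (val(new) - val(old)) * B^(n-1-k) mod M
  val('b') - val('f') = 2 - 6 = -4
  B^(n-1-k) = 3^0 mod 97 = 1
  Delta = -4 * 1 mod 97 = 93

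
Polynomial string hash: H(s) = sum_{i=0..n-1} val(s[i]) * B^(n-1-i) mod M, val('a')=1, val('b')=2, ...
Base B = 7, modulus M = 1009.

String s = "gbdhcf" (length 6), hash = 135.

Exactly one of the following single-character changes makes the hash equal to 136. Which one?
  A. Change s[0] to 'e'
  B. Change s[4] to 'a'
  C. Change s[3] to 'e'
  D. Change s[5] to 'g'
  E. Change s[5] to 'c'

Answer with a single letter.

Option A: s[0]='g'->'e', delta=(5-7)*7^5 mod 1009 = 692, hash=135+692 mod 1009 = 827
Option B: s[4]='c'->'a', delta=(1-3)*7^1 mod 1009 = 995, hash=135+995 mod 1009 = 121
Option C: s[3]='h'->'e', delta=(5-8)*7^2 mod 1009 = 862, hash=135+862 mod 1009 = 997
Option D: s[5]='f'->'g', delta=(7-6)*7^0 mod 1009 = 1, hash=135+1 mod 1009 = 136 <-- target
Option E: s[5]='f'->'c', delta=(3-6)*7^0 mod 1009 = 1006, hash=135+1006 mod 1009 = 132

Answer: D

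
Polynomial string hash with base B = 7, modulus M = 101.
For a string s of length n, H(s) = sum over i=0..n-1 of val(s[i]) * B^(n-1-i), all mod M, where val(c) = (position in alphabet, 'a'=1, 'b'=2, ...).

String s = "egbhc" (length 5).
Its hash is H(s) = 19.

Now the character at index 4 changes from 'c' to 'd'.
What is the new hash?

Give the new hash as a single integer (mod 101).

Answer: 20

Derivation:
val('c') = 3, val('d') = 4
Position k = 4, exponent = n-1-k = 0
B^0 mod M = 7^0 mod 101 = 1
Delta = (4 - 3) * 1 mod 101 = 1
New hash = (19 + 1) mod 101 = 20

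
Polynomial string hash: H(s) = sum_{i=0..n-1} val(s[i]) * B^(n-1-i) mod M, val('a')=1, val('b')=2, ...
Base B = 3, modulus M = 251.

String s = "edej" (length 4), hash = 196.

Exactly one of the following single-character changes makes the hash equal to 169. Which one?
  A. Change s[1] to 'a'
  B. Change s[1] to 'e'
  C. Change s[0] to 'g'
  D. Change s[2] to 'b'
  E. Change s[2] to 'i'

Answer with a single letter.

Option A: s[1]='d'->'a', delta=(1-4)*3^2 mod 251 = 224, hash=196+224 mod 251 = 169 <-- target
Option B: s[1]='d'->'e', delta=(5-4)*3^2 mod 251 = 9, hash=196+9 mod 251 = 205
Option C: s[0]='e'->'g', delta=(7-5)*3^3 mod 251 = 54, hash=196+54 mod 251 = 250
Option D: s[2]='e'->'b', delta=(2-5)*3^1 mod 251 = 242, hash=196+242 mod 251 = 187
Option E: s[2]='e'->'i', delta=(9-5)*3^1 mod 251 = 12, hash=196+12 mod 251 = 208

Answer: A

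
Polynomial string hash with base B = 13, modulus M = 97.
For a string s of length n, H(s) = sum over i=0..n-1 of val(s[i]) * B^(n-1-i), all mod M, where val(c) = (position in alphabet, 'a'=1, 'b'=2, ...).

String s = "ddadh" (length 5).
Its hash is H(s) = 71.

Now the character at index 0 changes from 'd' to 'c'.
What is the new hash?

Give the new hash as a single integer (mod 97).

Answer: 28

Derivation:
val('d') = 4, val('c') = 3
Position k = 0, exponent = n-1-k = 4
B^4 mod M = 13^4 mod 97 = 43
Delta = (3 - 4) * 43 mod 97 = 54
New hash = (71 + 54) mod 97 = 28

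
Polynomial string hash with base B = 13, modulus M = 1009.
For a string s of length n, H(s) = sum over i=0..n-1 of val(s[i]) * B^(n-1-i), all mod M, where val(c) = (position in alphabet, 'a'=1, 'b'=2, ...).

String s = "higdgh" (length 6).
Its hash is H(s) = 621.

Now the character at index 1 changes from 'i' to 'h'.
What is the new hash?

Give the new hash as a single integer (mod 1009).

val('i') = 9, val('h') = 8
Position k = 1, exponent = n-1-k = 4
B^4 mod M = 13^4 mod 1009 = 309
Delta = (8 - 9) * 309 mod 1009 = 700
New hash = (621 + 700) mod 1009 = 312

Answer: 312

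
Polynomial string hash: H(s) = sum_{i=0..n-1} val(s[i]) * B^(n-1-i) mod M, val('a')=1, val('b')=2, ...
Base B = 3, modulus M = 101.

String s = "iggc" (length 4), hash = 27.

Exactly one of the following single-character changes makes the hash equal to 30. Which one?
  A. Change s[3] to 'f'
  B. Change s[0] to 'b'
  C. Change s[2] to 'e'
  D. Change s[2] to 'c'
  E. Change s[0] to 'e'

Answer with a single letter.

Option A: s[3]='c'->'f', delta=(6-3)*3^0 mod 101 = 3, hash=27+3 mod 101 = 30 <-- target
Option B: s[0]='i'->'b', delta=(2-9)*3^3 mod 101 = 13, hash=27+13 mod 101 = 40
Option C: s[2]='g'->'e', delta=(5-7)*3^1 mod 101 = 95, hash=27+95 mod 101 = 21
Option D: s[2]='g'->'c', delta=(3-7)*3^1 mod 101 = 89, hash=27+89 mod 101 = 15
Option E: s[0]='i'->'e', delta=(5-9)*3^3 mod 101 = 94, hash=27+94 mod 101 = 20

Answer: A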